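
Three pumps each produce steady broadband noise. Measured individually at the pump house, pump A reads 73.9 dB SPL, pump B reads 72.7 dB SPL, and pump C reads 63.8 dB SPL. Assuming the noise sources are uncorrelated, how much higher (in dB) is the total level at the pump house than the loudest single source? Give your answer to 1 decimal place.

Uncorrelated sources add in intensity (power), not in dB.
L_total = 10·log₁₀(10^(73.9/10) + 10^(72.7/10) + 10^(63.8/10)) = 76.59 dB SPL.
Excess over the loudest (73.9 dB): 76.59 − 73.9 = 2.7 dB.

2.7 dB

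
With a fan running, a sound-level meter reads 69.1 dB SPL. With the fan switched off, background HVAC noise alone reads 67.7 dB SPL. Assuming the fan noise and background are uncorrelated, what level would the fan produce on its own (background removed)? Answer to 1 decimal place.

Remove the background by subtracting linear intensities:
L_src = 10·log₁₀(10^(69.1/10) − 10^(67.7/10)) = 10·log₁₀(2240000) = 63.5 dB SPL.

63.5 dB SPL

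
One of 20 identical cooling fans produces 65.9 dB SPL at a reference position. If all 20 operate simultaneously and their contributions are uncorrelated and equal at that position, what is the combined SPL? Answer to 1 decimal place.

20 equal incoherent sources raise the level by 10·log₁₀(20) = 13.01 dB.
L_total = 65.9 + 13.01 = 78.9 dB SPL.

78.9 dB SPL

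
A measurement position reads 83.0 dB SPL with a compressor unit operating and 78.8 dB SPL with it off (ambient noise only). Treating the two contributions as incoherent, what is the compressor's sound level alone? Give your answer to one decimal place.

80.9 dB SPL

Subtract intensities: L_src = 10·log₁₀(10^(L_total/10) − 10^(L_bg/10)).
L_src = 10·log₁₀(10^(83.0/10) − 10^(78.8/10)) = 10·log₁₀(123700000) = 80.9 dB SPL.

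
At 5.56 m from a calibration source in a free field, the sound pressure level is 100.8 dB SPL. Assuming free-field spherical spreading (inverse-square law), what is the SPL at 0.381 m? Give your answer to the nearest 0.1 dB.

Free-field point source: level drops by 20·log₁₀ of the distance ratio.
ΔL = −20·log₁₀(0.381/5.56) = 23.28 dB, so L₂ = 100.8 + (23.28) = 124.1 dB SPL.

124.1 dB SPL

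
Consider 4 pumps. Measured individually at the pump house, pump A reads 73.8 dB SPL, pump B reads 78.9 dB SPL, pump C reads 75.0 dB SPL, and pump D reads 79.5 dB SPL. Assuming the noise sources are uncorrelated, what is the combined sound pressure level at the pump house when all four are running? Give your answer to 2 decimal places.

Incoherent sources sum as intensities:
L_total = 10·log₁₀(10^(73.8/10) + 10^(78.9/10) + 10^(75.0/10) + 10^(79.5/10)) = 10·log₁₀(222400000) = 83.47 dB SPL.

83.47 dB SPL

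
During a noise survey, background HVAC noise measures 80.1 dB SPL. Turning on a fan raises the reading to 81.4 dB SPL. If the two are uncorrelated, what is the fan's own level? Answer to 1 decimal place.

Subtract intensities: L_src = 10·log₁₀(10^(L_total/10) − 10^(L_bg/10)).
L_src = 10·log₁₀(10^(81.4/10) − 10^(80.1/10)) = 10·log₁₀(35710000) = 75.5 dB SPL.

75.5 dB SPL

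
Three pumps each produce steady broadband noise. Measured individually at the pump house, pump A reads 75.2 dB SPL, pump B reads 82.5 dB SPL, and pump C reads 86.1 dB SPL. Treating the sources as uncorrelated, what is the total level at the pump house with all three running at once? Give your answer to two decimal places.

87.91 dB SPL

Incoherent sources sum as intensities:
L_total = 10·log₁₀(10^(75.2/10) + 10^(82.5/10) + 10^(86.1/10)) = 10·log₁₀(618300000) = 87.91 dB SPL.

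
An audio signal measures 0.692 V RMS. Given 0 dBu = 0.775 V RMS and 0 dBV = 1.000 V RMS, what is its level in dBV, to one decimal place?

dBV = 20·log₁₀(V / 1.000 V).
20·log₁₀(0.692/1.000) = -3.2 dBV.

-3.2 dBV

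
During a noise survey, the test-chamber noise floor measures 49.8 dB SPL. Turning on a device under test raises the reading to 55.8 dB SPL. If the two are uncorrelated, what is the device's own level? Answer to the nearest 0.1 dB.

54.5 dB SPL

Background correction is a power subtraction:
L_src = 10·log₁₀(10^(55.8/10) − 10^(49.8/10)) = 10·log₁₀(284700) = 54.5 dB SPL.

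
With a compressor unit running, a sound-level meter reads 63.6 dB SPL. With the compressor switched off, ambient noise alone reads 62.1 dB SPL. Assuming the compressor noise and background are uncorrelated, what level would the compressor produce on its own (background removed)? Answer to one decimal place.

Subtract intensities: L_src = 10·log₁₀(10^(L_total/10) − 10^(L_bg/10)).
L_src = 10·log₁₀(10^(63.6/10) − 10^(62.1/10)) = 10·log₁₀(669100) = 58.3 dB SPL.

58.3 dB SPL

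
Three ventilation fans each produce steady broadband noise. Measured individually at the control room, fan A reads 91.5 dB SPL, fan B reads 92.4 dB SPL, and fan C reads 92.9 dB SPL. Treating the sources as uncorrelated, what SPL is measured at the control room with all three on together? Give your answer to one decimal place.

97.1 dB SPL

Add the sources as powers (linear), then convert back to dB:
L_total = 10·log₁₀(10^(91.5/10) + 10^(92.4/10) + 10^(92.9/10)) = 10·log₁₀(5100000000) = 97.1 dB SPL.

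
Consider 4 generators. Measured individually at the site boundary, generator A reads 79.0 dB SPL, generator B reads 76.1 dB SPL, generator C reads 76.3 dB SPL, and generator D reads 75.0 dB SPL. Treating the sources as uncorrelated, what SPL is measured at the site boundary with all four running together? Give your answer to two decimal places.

82.89 dB SPL

Uncorrelated sources add in intensity (power), not in dB.
L_total = 10·log₁₀(10^(79.0/10) + 10^(76.1/10) + 10^(76.3/10) + 10^(75.0/10)) = 10·log₁₀(194500000) = 82.89 dB SPL.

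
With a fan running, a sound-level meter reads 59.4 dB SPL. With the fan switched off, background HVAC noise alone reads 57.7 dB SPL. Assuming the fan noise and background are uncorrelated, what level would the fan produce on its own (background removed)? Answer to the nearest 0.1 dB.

Subtract intensities: L_src = 10·log₁₀(10^(L_total/10) − 10^(L_bg/10)).
L_src = 10·log₁₀(10^(59.4/10) − 10^(57.7/10)) = 10·log₁₀(282100) = 54.5 dB SPL.

54.5 dB SPL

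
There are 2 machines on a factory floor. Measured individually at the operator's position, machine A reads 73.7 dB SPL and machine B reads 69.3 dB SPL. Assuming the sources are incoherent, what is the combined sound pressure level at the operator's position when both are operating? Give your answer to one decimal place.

Add the sources as powers (linear), then convert back to dB:
L_total = 10·log₁₀(10^(73.7/10) + 10^(69.3/10)) = 10·log₁₀(31950000) = 75.0 dB SPL.

75.0 dB SPL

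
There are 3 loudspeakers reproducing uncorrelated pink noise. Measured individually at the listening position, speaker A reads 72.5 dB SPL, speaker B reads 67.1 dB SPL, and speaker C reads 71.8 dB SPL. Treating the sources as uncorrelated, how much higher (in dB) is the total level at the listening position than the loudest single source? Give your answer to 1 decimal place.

Uncorrelated sources add in intensity (power), not in dB.
L_total = 10·log₁₀(10^(72.5/10) + 10^(67.1/10) + 10^(71.8/10)) = 75.80 dB SPL.
Excess over the loudest (72.5 dB): 75.80 − 72.5 = 3.3 dB.

3.3 dB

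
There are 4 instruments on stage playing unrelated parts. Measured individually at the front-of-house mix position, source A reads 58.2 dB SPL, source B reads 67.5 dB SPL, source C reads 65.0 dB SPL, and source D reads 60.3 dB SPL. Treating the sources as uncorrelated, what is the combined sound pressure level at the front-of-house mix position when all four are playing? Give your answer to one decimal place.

Incoherent sources sum as intensities:
L_total = 10·log₁₀(10^(58.2/10) + 10^(67.5/10) + 10^(65.0/10) + 10^(60.3/10)) = 10·log₁₀(10520000) = 70.2 dB SPL.

70.2 dB SPL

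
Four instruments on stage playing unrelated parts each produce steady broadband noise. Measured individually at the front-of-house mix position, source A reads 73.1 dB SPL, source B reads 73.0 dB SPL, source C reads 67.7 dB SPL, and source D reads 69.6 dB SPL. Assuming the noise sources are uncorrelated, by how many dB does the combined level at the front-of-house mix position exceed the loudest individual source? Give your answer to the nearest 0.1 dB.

Add the sources as powers (linear), then convert back to dB:
L_total = 10·log₁₀(10^(73.1/10) + 10^(73.0/10) + 10^(67.7/10) + 10^(69.6/10)) = 77.43 dB SPL.
Excess over the loudest (73.1 dB): 77.43 − 73.1 = 4.3 dB.

4.3 dB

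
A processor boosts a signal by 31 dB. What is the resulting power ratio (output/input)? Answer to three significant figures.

Power ratio = 10^(dB/10).
10^(31/10) = 10^(3.100) = 1260.

1260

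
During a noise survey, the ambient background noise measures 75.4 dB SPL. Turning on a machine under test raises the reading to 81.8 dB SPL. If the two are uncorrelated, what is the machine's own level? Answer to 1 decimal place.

80.7 dB SPL

Subtract intensities: L_src = 10·log₁₀(10^(L_total/10) − 10^(L_bg/10)).
L_src = 10·log₁₀(10^(81.8/10) − 10^(75.4/10)) = 10·log₁₀(116700000) = 80.7 dB SPL.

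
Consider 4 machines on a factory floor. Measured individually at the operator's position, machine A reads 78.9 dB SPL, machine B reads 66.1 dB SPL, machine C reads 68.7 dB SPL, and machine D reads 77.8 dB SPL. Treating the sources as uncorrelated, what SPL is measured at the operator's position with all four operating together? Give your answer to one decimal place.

Uncorrelated sources add in intensity (power), not in dB.
L_total = 10·log₁₀(10^(78.9/10) + 10^(66.1/10) + 10^(68.7/10) + 10^(77.8/10)) = 10·log₁₀(149400000) = 81.7 dB SPL.

81.7 dB SPL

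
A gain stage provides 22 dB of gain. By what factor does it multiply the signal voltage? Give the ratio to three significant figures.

12.6

Voltage ratio = 10^(dB/20).
10^(22/20) = 10^(1.100) = 12.6.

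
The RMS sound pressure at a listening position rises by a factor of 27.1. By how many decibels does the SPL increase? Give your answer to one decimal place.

28.7 dB

Sound pressure is an amplitude quantity: ΔL = 20·log₁₀(p₂/p₁).
20·log₁₀(27.1) = 28.7 dB.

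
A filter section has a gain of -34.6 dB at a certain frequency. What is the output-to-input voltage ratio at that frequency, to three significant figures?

0.0186

Voltage ratio = 10^(dB/20).
10^(-34.6/20) = 10^(-1.730) = 0.0186.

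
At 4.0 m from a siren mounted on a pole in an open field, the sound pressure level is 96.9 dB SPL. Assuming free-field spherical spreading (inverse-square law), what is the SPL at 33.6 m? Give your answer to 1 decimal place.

78.4 dB SPL

Inverse-square spreading gives ΔL = −20·log₁₀(d₂/d₁).
ΔL = −20·log₁₀(33.6/4.0) = -18.49 dB, so L₂ = 96.9 + (-18.49) = 78.4 dB SPL.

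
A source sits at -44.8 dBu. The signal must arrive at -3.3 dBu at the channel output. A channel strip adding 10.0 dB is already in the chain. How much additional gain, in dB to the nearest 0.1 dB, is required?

The required make-up gain is the shortfall in the dB sum.
G = -3.3 − (-44.8) − 10.0 = 31.5 dB.

31.5 dB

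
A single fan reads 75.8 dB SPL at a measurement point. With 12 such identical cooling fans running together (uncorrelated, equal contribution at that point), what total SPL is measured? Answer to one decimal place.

86.6 dB SPL

12 equal incoherent sources raise the level by 10·log₁₀(12) = 10.79 dB.
L_total = 75.8 + 10.79 = 86.6 dB SPL.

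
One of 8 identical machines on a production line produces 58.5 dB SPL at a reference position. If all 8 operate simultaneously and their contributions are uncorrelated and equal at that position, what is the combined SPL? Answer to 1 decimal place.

67.5 dB SPL

8 equal incoherent sources raise the level by 10·log₁₀(8) = 9.03 dB.
L_total = 58.5 + 9.03 = 67.5 dB SPL.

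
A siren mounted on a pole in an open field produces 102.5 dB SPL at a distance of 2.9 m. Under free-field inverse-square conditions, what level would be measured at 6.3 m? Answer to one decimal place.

95.8 dB SPL

Inverse-square spreading gives ΔL = −20·log₁₀(d₂/d₁).
ΔL = −20·log₁₀(6.3/2.9) = -6.74 dB, so L₂ = 102.5 + (-6.74) = 95.8 dB SPL.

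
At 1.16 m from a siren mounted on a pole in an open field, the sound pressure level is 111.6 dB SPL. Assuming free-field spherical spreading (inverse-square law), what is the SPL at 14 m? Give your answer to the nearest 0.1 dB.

90.0 dB SPL

Inverse-square spreading gives ΔL = −20·log₁₀(d₂/d₁).
ΔL = −20·log₁₀(14/1.16) = -21.63 dB, so L₂ = 111.6 + (-21.63) = 90.0 dB SPL.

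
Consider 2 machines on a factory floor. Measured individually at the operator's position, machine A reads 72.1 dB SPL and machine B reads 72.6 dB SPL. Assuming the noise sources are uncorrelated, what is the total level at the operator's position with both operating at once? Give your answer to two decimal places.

75.37 dB SPL

Incoherent sources sum as intensities:
L_total = 10·log₁₀(10^(72.1/10) + 10^(72.6/10)) = 10·log₁₀(34420000) = 75.37 dB SPL.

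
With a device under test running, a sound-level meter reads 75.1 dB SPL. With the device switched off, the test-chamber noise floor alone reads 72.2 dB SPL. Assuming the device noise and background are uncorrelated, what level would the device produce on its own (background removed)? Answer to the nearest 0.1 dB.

72.0 dB SPL

Subtract intensities: L_src = 10·log₁₀(10^(L_total/10) − 10^(L_bg/10)).
L_src = 10·log₁₀(10^(75.1/10) − 10^(72.2/10)) = 10·log₁₀(15760000) = 72.0 dB SPL.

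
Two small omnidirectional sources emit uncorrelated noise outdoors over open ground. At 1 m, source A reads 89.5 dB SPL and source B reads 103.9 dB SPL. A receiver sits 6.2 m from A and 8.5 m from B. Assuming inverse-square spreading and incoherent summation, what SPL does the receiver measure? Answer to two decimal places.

85.60 dB SPL

At the listener: L_A = 89.5 − 20·log₁₀(6.2) = 73.652 dB; L_B = 103.9 − 20·log₁₀(8.5) = 85.312 dB.
Combined: 10·log₁₀(10^(73.652/10)+10^(85.312/10)) = 85.60 dB SPL.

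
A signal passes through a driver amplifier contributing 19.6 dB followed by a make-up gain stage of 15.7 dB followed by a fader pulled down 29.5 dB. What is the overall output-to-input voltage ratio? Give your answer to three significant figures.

Net gain = 19.6 + 15.7 + (−29.5) = 5.8 dB.
Voltage ratio = 10^(5.8/20) = 1.95.

1.95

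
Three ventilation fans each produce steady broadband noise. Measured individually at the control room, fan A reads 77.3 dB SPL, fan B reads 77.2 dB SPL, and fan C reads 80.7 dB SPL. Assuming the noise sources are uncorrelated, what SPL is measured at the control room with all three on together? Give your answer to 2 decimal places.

Incoherent sources sum as intensities:
L_total = 10·log₁₀(10^(77.3/10) + 10^(77.2/10) + 10^(80.7/10)) = 10·log₁₀(223700000) = 83.50 dB SPL.

83.50 dB SPL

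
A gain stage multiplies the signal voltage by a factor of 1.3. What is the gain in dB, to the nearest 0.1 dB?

2.3 dB

For a voltage ratio, dB = 20·log₁₀(V₂/V₁).
20·log₁₀(1.3) = 2.3 dB.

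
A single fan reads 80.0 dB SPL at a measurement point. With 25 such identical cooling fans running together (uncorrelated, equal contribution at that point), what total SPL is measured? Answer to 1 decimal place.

94.0 dB SPL

25 equal incoherent sources raise the level by 10·log₁₀(25) = 13.98 dB.
L_total = 80.0 + 13.98 = 94.0 dB SPL.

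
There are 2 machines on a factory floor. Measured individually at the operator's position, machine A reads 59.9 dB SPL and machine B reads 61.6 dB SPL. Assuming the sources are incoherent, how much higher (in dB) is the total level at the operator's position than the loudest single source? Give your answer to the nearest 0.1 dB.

Incoherent sources sum as intensities:
L_total = 10·log₁₀(10^(59.9/10) + 10^(61.6/10)) = 63.84 dB SPL.
Excess over the loudest (61.6 dB): 63.84 − 61.6 = 2.2 dB.

2.2 dB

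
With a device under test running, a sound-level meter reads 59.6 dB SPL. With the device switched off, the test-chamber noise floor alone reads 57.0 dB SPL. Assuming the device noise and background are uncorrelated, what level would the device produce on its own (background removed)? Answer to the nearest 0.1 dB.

Remove the background by subtracting linear intensities:
L_src = 10·log₁₀(10^(59.6/10) − 10^(57.0/10)) = 10·log₁₀(410800) = 56.1 dB SPL.

56.1 dB SPL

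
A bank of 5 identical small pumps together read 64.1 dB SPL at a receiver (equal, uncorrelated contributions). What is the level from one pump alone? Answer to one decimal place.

57.1 dB SPL

5 equal incoherent sources add 10·log₁₀(5) = 6.99 dB over one source.
L_one = 64.1 − 6.99 = 57.1 dB SPL.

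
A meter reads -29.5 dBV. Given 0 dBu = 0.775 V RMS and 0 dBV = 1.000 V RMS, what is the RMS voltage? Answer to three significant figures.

0.0335 V

V = 1.000 V × 10^(-29.5/20).
= 1.000 × 0.03350 = 0.0335 V.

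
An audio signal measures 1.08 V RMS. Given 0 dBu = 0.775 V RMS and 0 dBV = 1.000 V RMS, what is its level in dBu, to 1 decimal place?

dBu = 20·log₁₀(V / 0.775 V).
20·log₁₀(1.08/0.775) = +2.9 dBu.

+2.9 dBu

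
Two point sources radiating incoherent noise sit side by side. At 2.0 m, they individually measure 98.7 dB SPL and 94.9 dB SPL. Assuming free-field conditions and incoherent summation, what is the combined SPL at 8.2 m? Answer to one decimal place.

88.0 dB SPL

Combined at 2.0 m: 10·log₁₀(10^(98.7/10)+10^(94.9/10)) = 100.21 dB SPL.
Then apply −20·log₁₀(8.2/2.0) = -12.26 dB → 88.0 dB SPL.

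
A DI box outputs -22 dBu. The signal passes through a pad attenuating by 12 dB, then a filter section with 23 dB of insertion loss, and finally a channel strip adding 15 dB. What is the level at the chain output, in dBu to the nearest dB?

Cascaded gains and losses add directly in dB.
-22 − 12 − 23 + 15 = -42 dBu.

-42 dBu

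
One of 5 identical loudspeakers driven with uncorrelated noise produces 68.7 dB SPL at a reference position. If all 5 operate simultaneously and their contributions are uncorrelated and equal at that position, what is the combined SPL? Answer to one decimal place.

75.7 dB SPL

5 equal incoherent sources raise the level by 10·log₁₀(5) = 6.99 dB.
L_total = 68.7 + 6.99 = 75.7 dB SPL.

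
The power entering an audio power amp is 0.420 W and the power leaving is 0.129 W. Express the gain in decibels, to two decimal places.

-5.13 dB

Power ratio → dB uses the 10·log₁₀ form:
10·log₁₀(0.129/0.420) = 10·log₁₀(0.3071) = -5.13 dB.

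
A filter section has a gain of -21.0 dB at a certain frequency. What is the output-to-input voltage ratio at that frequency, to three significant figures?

0.0891

Voltage ratio = 10^(dB/20).
10^(-21.0/20) = 10^(-1.050) = 0.0891.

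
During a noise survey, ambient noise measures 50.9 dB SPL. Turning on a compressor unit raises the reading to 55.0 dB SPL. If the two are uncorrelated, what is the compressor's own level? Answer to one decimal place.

52.9 dB SPL

Remove the background by subtracting linear intensities:
L_src = 10·log₁₀(10^(55.0/10) − 10^(50.9/10)) = 10·log₁₀(193200) = 52.9 dB SPL.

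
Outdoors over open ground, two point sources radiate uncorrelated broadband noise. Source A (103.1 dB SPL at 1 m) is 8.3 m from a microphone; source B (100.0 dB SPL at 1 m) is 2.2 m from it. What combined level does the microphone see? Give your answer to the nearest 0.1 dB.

At the listener: L_A = 103.1 − 20·log₁₀(8.3) = 84.72 dB; L_B = 100.0 − 20·log₁₀(2.2) = 93.15 dB.
Combined: 10·log₁₀(10^(84.72/10)+10^(93.15/10)) = 93.7 dB SPL.

93.7 dB SPL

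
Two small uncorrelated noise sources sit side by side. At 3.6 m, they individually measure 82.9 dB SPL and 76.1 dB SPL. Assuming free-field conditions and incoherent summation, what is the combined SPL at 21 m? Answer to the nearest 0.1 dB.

Combined at 3.6 m: 10·log₁₀(10^(82.9/10)+10^(76.1/10)) = 83.72 dB SPL.
Then apply −20·log₁₀(21/3.6) = -15.32 dB → 68.4 dB SPL.

68.4 dB SPL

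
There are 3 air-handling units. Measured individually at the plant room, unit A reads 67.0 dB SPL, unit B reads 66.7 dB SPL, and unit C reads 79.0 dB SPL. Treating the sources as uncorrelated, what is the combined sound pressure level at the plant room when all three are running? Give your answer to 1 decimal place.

Uncorrelated sources add in intensity (power), not in dB.
L_total = 10·log₁₀(10^(67.0/10) + 10^(66.7/10) + 10^(79.0/10)) = 10·log₁₀(89120000) = 79.5 dB SPL.

79.5 dB SPL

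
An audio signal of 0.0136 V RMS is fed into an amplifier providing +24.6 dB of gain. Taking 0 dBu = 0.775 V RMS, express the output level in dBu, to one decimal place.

Input level: 20·log₁₀(0.0136/0.775) = -35.12 dBu.
Output: -35.12 + 24.6 = -10.5 dBu.

-10.5 dBu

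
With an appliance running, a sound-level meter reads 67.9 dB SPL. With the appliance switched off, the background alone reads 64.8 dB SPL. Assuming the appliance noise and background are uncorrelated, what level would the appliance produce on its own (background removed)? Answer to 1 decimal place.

65.0 dB SPL

Remove the background by subtracting linear intensities:
L_src = 10·log₁₀(10^(67.9/10) − 10^(64.8/10)) = 10·log₁₀(3146000) = 65.0 dB SPL.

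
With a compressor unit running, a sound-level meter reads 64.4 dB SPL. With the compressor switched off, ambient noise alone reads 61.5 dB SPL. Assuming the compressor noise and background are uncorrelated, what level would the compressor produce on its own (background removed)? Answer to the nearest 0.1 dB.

Remove the background by subtracting linear intensities:
L_src = 10·log₁₀(10^(64.4/10) − 10^(61.5/10)) = 10·log₁₀(1342000) = 61.3 dB SPL.

61.3 dB SPL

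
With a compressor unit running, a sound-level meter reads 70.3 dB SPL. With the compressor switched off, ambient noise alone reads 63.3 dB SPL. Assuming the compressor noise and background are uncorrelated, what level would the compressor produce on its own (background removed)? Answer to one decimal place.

69.3 dB SPL

Background correction is a power subtraction:
L_src = 10·log₁₀(10^(70.3/10) − 10^(63.3/10)) = 10·log₁₀(8577000) = 69.3 dB SPL.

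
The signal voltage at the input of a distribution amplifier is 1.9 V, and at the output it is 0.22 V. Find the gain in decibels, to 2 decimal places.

Voltage ratio → dB uses the 20·log₁₀ form:
20·log₁₀(0.22/1.9) = 20·log₁₀(0.1158) = -18.73 dB.

-18.73 dB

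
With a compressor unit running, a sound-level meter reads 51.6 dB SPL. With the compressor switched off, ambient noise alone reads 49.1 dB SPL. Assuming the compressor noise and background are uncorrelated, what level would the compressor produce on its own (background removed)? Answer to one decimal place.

Subtract intensities: L_src = 10·log₁₀(10^(L_total/10) − 10^(L_bg/10)).
L_src = 10·log₁₀(10^(51.6/10) − 10^(49.1/10)) = 10·log₁₀(63260) = 48.0 dB SPL.

48.0 dB SPL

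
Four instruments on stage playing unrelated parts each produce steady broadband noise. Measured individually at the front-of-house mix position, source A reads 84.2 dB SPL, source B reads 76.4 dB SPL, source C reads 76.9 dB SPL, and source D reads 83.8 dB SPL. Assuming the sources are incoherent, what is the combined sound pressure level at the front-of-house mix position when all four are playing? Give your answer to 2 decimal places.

Add the sources as powers (linear), then convert back to dB:
L_total = 10·log₁₀(10^(84.2/10) + 10^(76.4/10) + 10^(76.9/10) + 10^(83.8/10)) = 10·log₁₀(595500000) = 87.75 dB SPL.

87.75 dB SPL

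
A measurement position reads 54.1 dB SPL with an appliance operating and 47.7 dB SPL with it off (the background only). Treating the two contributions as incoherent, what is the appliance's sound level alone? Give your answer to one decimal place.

53.0 dB SPL

Remove the background by subtracting linear intensities:
L_src = 10·log₁₀(10^(54.1/10) − 10^(47.7/10)) = 10·log₁₀(198200) = 53.0 dB SPL.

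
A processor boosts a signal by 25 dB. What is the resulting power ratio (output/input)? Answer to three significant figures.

316

Power ratio = 10^(dB/10).
10^(25/10) = 10^(2.500) = 316.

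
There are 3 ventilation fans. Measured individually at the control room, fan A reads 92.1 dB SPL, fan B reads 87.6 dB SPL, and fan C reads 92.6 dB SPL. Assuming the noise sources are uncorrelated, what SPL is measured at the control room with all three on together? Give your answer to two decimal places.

96.04 dB SPL

Uncorrelated sources add in intensity (power), not in dB.
L_total = 10·log₁₀(10^(92.1/10) + 10^(87.6/10) + 10^(92.6/10)) = 10·log₁₀(4017000000) = 96.04 dB SPL.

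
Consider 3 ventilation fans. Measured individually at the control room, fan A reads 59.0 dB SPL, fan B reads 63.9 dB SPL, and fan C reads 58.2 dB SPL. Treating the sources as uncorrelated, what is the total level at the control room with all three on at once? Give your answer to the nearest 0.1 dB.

65.9 dB SPL

Incoherent sources sum as intensities:
L_total = 10·log₁₀(10^(59.0/10) + 10^(63.9/10) + 10^(58.2/10)) = 10·log₁₀(3910000) = 65.9 dB SPL.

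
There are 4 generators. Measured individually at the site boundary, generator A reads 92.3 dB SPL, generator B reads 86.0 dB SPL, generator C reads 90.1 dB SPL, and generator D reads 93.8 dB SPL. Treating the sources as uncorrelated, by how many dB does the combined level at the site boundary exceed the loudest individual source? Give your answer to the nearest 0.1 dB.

Incoherent sources sum as intensities:
L_total = 10·log₁₀(10^(92.3/10) + 10^(86.0/10) + 10^(90.1/10) + 10^(93.8/10)) = 97.42 dB SPL.
Excess over the loudest (93.8 dB): 97.42 − 93.8 = 3.6 dB.

3.6 dB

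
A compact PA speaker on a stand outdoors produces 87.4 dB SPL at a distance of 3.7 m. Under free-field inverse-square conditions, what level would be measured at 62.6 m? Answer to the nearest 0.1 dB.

Free-field point source: level drops by 20·log₁₀ of the distance ratio.
ΔL = −20·log₁₀(62.6/3.7) = -24.57 dB, so L₂ = 87.4 + (-24.57) = 62.8 dB SPL.

62.8 dB SPL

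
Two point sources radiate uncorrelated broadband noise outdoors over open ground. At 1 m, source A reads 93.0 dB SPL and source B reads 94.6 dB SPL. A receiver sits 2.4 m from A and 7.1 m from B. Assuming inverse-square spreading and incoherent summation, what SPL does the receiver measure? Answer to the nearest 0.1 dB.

86.1 dB SPL

At the listener: L_A = 93.0 − 20·log₁₀(2.4) = 85.40 dB; L_B = 94.6 − 20·log₁₀(7.1) = 77.57 dB.
Combined: 10·log₁₀(10^(85.40/10)+10^(77.57/10)) = 86.1 dB SPL.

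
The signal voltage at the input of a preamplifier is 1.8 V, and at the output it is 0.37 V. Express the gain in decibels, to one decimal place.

Voltage is an amplitude quantity, so gain = 20·log₁₀(V_out/V_in).
20·log₁₀(0.37/1.8) = 20·log₁₀(0.2056) = -13.7 dB.

-13.7 dB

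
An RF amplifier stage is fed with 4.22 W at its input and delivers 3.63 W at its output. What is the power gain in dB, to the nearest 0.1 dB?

Power ratio → dB uses the 10·log₁₀ form:
10·log₁₀(3.63/4.22) = 10·log₁₀(0.8602) = -0.7 dB.

-0.7 dB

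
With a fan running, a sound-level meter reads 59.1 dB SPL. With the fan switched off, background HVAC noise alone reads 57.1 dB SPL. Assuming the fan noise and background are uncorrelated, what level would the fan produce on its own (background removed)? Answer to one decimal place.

Remove the background by subtracting linear intensities:
L_src = 10·log₁₀(10^(59.1/10) − 10^(57.1/10)) = 10·log₁₀(300000) = 54.8 dB SPL.

54.8 dB SPL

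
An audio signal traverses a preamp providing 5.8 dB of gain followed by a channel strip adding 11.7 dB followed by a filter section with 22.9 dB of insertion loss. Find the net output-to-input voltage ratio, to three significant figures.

0.537

Net gain = 5.8 + 11.7 + (−22.9) = -5.4 dB.
Voltage ratio = 10^(-5.4/20) = 0.537.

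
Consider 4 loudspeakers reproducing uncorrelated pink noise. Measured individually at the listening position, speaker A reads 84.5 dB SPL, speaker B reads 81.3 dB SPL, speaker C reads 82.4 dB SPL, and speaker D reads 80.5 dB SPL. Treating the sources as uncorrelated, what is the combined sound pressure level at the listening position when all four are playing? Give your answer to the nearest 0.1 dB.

88.5 dB SPL

Add the sources as powers (linear), then convert back to dB:
L_total = 10·log₁₀(10^(84.5/10) + 10^(81.3/10) + 10^(82.4/10) + 10^(80.5/10)) = 10·log₁₀(702700000) = 88.5 dB SPL.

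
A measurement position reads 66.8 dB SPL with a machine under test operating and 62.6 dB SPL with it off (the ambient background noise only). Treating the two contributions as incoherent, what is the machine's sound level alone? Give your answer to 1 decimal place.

Remove the background by subtracting linear intensities:
L_src = 10·log₁₀(10^(66.8/10) − 10^(62.6/10)) = 10·log₁₀(2967000) = 64.7 dB SPL.

64.7 dB SPL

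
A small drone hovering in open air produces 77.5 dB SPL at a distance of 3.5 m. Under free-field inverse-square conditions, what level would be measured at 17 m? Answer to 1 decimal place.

For a point source in a free field, ΔL = −20·log₁₀(d₂/d₁).
ΔL = −20·log₁₀(17/3.5) = -13.73 dB, so L₂ = 77.5 + (-13.73) = 63.8 dB SPL.

63.8 dB SPL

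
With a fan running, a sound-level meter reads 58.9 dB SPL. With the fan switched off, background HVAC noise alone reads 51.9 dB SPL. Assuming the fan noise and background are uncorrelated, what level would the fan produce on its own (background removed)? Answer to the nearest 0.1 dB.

57.9 dB SPL

Background correction is a power subtraction:
L_src = 10·log₁₀(10^(58.9/10) − 10^(51.9/10)) = 10·log₁₀(621400) = 57.9 dB SPL.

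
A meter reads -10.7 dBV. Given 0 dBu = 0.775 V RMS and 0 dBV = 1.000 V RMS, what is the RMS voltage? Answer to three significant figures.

0.292 V

V = 1.000 V × 10^(-10.7/20).
= 1.000 × 0.2917 = 0.292 V.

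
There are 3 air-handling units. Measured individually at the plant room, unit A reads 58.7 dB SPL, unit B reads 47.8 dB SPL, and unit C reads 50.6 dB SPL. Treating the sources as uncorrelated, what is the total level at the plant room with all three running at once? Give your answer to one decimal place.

Incoherent sources sum as intensities:
L_total = 10·log₁₀(10^(58.7/10) + 10^(47.8/10) + 10^(50.6/10)) = 10·log₁₀(916400) = 59.6 dB SPL.

59.6 dB SPL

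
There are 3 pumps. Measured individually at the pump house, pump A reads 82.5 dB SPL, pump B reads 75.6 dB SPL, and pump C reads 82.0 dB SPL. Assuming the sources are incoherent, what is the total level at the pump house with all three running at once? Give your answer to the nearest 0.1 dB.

Uncorrelated sources add in intensity (power), not in dB.
L_total = 10·log₁₀(10^(82.5/10) + 10^(75.6/10) + 10^(82.0/10)) = 10·log₁₀(372600000) = 85.7 dB SPL.

85.7 dB SPL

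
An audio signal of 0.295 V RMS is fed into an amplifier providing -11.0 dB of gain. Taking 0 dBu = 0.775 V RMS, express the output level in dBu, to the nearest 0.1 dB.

-19.4 dBu

Input level: 20·log₁₀(0.295/0.775) = -8.39 dBu.
Output: -8.39 − 11.0 = -19.4 dBu.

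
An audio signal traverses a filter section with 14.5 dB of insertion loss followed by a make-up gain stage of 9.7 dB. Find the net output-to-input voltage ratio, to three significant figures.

0.575

Net gain = (−14.5) + 9.7 = -4.8 dB.
Voltage ratio = 10^(-4.8/20) = 0.575.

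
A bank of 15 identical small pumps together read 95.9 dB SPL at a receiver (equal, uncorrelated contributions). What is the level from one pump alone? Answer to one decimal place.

15 equal incoherent sources add 10·log₁₀(15) = 11.76 dB over one source.
L_one = 95.9 − 11.76 = 84.1 dB SPL.

84.1 dB SPL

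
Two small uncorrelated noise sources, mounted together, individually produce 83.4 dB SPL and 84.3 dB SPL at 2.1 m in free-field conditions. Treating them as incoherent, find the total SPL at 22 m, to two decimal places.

Combined at 2.1 m: 10·log₁₀(10^(83.4/10)+10^(84.3/10)) = 86.884 dB SPL.
Then apply −20·log₁₀(22/2.1) = -20.404 dB → 66.48 dB SPL.

66.48 dB SPL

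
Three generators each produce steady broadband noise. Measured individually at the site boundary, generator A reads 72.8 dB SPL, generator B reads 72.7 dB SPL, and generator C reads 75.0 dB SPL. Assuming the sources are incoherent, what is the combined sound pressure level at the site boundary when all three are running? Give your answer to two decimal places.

78.41 dB SPL

Uncorrelated sources add in intensity (power), not in dB.
L_total = 10·log₁₀(10^(72.8/10) + 10^(72.7/10) + 10^(75.0/10)) = 10·log₁₀(69300000) = 78.41 dB SPL.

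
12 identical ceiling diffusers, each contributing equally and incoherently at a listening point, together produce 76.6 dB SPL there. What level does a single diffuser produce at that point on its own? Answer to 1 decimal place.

12 equal incoherent sources add 10·log₁₀(12) = 10.79 dB over one source.
L_one = 76.6 − 10.79 = 65.8 dB SPL.

65.8 dB SPL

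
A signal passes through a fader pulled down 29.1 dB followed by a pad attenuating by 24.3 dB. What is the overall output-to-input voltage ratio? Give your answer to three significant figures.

Net gain = (−29.1) + (−24.3) = -53.4 dB.
Voltage ratio = 10^(-53.4/20) = 0.00214.

0.00214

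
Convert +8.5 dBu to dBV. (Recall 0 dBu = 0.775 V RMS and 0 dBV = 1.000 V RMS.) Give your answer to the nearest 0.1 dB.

The offset between the scales is 20·log₁₀(0.775/1.000) = −2.214 dB.
So dBV = +8.5 − 2.214 = +6.3 dBV.

+6.3 dBV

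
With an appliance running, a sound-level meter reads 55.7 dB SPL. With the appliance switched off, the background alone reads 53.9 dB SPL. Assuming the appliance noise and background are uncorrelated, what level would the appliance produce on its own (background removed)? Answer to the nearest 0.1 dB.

51.0 dB SPL

Background correction is a power subtraction:
L_src = 10·log₁₀(10^(55.7/10) − 10^(53.9/10)) = 10·log₁₀(126100) = 51.0 dB SPL.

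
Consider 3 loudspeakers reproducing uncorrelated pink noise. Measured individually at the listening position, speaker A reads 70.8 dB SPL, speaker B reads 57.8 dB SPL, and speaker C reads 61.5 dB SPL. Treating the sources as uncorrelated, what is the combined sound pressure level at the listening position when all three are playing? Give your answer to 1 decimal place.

71.5 dB SPL

Incoherent sources sum as intensities:
L_total = 10·log₁₀(10^(70.8/10) + 10^(57.8/10) + 10^(61.5/10)) = 10·log₁₀(14040000) = 71.5 dB SPL.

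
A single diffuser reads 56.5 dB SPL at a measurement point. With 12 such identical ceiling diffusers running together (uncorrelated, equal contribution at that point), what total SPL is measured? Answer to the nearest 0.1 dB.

12 equal incoherent sources raise the level by 10·log₁₀(12) = 10.79 dB.
L_total = 56.5 + 10.79 = 67.3 dB SPL.

67.3 dB SPL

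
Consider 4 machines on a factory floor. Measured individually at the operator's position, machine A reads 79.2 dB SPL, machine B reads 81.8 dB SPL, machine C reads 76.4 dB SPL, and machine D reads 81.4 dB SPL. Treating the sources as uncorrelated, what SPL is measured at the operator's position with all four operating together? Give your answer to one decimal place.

Incoherent sources sum as intensities:
L_total = 10·log₁₀(10^(79.2/10) + 10^(81.8/10) + 10^(76.4/10) + 10^(81.4/10)) = 10·log₁₀(416200000) = 86.2 dB SPL.

86.2 dB SPL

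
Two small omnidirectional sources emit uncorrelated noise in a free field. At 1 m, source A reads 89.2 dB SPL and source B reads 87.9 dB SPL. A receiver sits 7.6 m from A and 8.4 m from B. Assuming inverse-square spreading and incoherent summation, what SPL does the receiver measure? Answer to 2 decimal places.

73.64 dB SPL

At the listener: L_A = 89.2 − 20·log₁₀(7.6) = 71.584 dB; L_B = 87.9 − 20·log₁₀(8.4) = 69.414 dB.
Combined: 10·log₁₀(10^(71.584/10)+10^(69.414/10)) = 73.64 dB SPL.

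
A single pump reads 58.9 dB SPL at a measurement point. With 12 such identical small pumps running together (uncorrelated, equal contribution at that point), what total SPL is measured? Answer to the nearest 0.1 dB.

69.7 dB SPL

12 equal incoherent sources raise the level by 10·log₁₀(12) = 10.79 dB.
L_total = 58.9 + 10.79 = 69.7 dB SPL.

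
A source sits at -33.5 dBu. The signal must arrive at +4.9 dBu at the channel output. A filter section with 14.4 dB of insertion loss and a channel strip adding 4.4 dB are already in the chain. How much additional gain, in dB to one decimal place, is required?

48.4 dB

The required make-up gain is the shortfall in the dB sum.
G = +4.9 − (-33.5) + 14.4 − 4.4 = 48.4 dB.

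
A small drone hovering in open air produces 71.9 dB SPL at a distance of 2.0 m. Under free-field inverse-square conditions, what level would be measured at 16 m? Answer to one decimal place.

53.8 dB SPL

For a point source in a free field, ΔL = −20·log₁₀(d₂/d₁).
ΔL = −20·log₁₀(16/2.0) = -18.06 dB, so L₂ = 71.9 + (-18.06) = 53.8 dB SPL.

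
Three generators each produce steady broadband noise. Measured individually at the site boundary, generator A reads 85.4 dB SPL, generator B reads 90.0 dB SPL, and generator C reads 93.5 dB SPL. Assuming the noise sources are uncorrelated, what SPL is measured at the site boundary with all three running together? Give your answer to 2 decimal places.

95.55 dB SPL

Incoherent sources sum as intensities:
L_total = 10·log₁₀(10^(85.4/10) + 10^(90.0/10) + 10^(93.5/10)) = 10·log₁₀(3585000000) = 95.55 dB SPL.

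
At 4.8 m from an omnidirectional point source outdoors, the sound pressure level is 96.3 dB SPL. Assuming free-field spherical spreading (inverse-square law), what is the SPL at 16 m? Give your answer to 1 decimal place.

85.8 dB SPL

For a point source in a free field, ΔL = −20·log₁₀(d₂/d₁).
ΔL = −20·log₁₀(16/4.8) = -10.46 dB, so L₂ = 96.3 + (-10.46) = 85.8 dB SPL.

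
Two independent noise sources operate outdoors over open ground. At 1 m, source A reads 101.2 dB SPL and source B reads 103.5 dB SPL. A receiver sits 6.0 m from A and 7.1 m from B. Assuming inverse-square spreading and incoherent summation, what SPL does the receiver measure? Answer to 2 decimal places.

At the listener: L_A = 101.2 − 20·log₁₀(6.0) = 85.637 dB; L_B = 103.5 − 20·log₁₀(7.1) = 86.475 dB.
Combined: 10·log₁₀(10^(85.637/10)+10^(86.475/10)) = 89.09 dB SPL.

89.09 dB SPL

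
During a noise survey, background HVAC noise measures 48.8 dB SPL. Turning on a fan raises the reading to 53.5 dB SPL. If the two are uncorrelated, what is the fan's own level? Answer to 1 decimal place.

Remove the background by subtracting linear intensities:
L_src = 10·log₁₀(10^(53.5/10) − 10^(48.8/10)) = 10·log₁₀(148000) = 51.7 dB SPL.

51.7 dB SPL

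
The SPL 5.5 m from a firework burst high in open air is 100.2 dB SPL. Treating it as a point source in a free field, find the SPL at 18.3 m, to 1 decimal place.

89.8 dB SPL

Inverse-square spreading gives ΔL = −20·log₁₀(d₂/d₁).
ΔL = −20·log₁₀(18.3/5.5) = -10.44 dB, so L₂ = 100.2 + (-10.44) = 89.8 dB SPL.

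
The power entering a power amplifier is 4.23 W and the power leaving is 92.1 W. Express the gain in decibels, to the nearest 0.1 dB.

For a power ratio, dB = 10·log₁₀(P₂/P₁).
10·log₁₀(92.1/4.23) = 10·log₁₀(21.77) = 13.4 dB.

13.4 dB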